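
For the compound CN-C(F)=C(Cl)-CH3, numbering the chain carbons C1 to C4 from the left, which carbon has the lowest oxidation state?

C4

Each bond to a more electronegative atom (O, N, halogen) counts +1, each bond to a less electronegative atom (H, metal, B, Si) counts −1, and each C–C bond counts 0. Tallying each carbon:
C1: 1C, 3N → 0 + 3 = +3
C2: 3C, 1F → 0 + 1 = +1
C3: 3C, 1Cl → 0 + 1 = +1
C4: 1C, 3H → 0 − 3 = -3
The most reduced carbon is C4 at -3.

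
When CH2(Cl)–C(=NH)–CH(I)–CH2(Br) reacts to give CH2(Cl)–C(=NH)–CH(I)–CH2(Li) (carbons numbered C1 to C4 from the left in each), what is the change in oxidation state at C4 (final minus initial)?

Before: C4 has 1 bond to C, 2 bonds to H, 1 bond to Br → oxidation state -1.
After: C4 has 1 bond to C, 2 bonds to H, 1 bond to Li → oxidation state -3.
Δ = -3 − (-1) = -2, so this is a reduction at C4.

-2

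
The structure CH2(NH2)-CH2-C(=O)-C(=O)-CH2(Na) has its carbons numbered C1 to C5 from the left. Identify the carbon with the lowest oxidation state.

Each bond to a more electronegative atom (O, N, halogen) counts +1, each bond to a less electronegative atom (H, metal, B, Si) counts −1, and each C–C bond counts 0. Tallying each carbon:
C1: 1C, 2H, 1N → 0 − 2 + 1 = -1
C2: 2C, 2H → 0 − 2 = -2
C3: 2C, 2O → 0 + 2 = +2
C4: 2C, 2O → 0 + 2 = +2
C5: 1C, 2H, 1Na → 0 − 2 − 1 = -3
The most reduced carbon is C5 at -3.

C5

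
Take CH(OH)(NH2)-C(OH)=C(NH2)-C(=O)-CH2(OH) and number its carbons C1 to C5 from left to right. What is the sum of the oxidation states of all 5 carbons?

+4

Tallying each carbon's bonds:
C1: 1C, 1H, 1O, 1N → 0 − 1 + 1 + 1 = +1
C2: 3C, 1O → 0 + 1 = +1
C3: 3C, 1N → 0 + 1 = +1
C4: 2C, 2O → 0 + 2 = +2
C5: 1C, 2H, 1O → 0 − 2 + 1 = -1
Sum = +1 + 1 + 1 + 2 − 1 = +4.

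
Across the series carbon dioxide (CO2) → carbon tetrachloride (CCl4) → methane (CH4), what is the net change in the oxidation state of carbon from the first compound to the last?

Carbon oxidation states along the series — carbon dioxide: +4, carbon tetrachloride: +4, methane: -4.
Net change = -4 − (+4) = -8.

-8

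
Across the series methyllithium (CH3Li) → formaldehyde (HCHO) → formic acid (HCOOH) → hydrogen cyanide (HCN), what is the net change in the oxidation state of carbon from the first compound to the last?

+6

Carbon oxidation states along the series — methyllithium: -4, formaldehyde: 0, formic acid: +2, hydrogen cyanide: +2.
Net change = +2 − (-4) = +6.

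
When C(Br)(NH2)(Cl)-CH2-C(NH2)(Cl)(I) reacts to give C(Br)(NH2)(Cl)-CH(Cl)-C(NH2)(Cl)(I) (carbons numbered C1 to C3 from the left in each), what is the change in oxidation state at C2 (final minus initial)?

Before: C2 has 2 bonds to C, 2 bonds to H → oxidation state -2.
After: C2 has 2 bonds to C, 1 bond to H, 1 bond to Cl → oxidation state 0.
Δ = 0 − (-2) = +2, so this is an oxidation at C2.

+2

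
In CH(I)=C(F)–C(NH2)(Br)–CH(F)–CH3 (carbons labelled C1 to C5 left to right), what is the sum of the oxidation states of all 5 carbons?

0

Tallying each carbon's bonds:
C1: 2C, 1H, 1I → 0 − 1 + 1 = 0
C2: 3C, 1F → 0 + 1 = +1
C3: 2C, 1N, 1Br → 0 + 1 + 1 = +2
C4: 2C, 1H, 1F → 0 − 1 + 1 = 0
C5: 1C, 3H → 0 − 3 = -3
Sum = 0 + 1 + 2 + 0 − 3 = 0.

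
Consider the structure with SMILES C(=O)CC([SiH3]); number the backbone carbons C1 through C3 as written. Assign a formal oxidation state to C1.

C1 has one bond to C (0), one bond to H (-1), a double bond to O (2×+1 = +2).
Oxidation state = 0 − 1 + 2 = +1.

+1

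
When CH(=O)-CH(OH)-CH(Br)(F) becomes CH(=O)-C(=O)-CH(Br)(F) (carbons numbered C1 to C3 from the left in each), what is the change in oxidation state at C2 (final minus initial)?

+2

Before: C2 has 2 bonds to C, 1 bond to H, 1 bond to O → oxidation state 0.
After: C2 has 2 bonds to C, 2 bonds to O → oxidation state +2.
Δ = +2 − (0) = +2, so this is an oxidation at C2.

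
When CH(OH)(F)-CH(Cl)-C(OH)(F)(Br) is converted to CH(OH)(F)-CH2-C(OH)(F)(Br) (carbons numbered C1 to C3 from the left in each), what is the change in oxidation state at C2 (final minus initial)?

Before: C2 has 2 bonds to C, 1 bond to H, 1 bond to Cl → oxidation state 0.
After: C2 has 2 bonds to C, 2 bonds to H → oxidation state -2.
Δ = -2 − (0) = -2, so this is a reduction at C2.

-2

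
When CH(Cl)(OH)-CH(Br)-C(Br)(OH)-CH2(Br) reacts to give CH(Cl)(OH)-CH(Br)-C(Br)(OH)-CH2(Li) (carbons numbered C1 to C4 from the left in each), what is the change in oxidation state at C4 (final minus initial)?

-2

Before: C4 has 1 bond to C, 2 bonds to H, 1 bond to Br → oxidation state -1.
After: C4 has 1 bond to C, 2 bonds to H, 1 bond to Li → oxidation state -3.
Δ = -3 − (-1) = -2, so this is a reduction at C4.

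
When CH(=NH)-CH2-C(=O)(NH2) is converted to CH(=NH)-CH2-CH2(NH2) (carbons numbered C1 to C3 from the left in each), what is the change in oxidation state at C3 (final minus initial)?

Before: C3 has 1 bond to C, 2 bonds to O, 1 bond to N → oxidation state +3.
After: C3 has 1 bond to C, 2 bonds to H, 1 bond to N → oxidation state -1.
Δ = -1 − (+3) = -4, so this is a reduction at C3.

-4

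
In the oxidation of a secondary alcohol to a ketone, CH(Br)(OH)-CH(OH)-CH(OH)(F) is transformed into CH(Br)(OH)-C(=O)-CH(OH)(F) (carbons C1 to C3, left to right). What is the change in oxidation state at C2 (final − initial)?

+2

Before: C2 has 2 bonds to C, 1 bond to H, 1 bond to O → oxidation state 0.
After: C2 has 2 bonds to C, 2 bonds to O → oxidation state +2.
Δ = +2 − (0) = +2, so this is an oxidation at C2.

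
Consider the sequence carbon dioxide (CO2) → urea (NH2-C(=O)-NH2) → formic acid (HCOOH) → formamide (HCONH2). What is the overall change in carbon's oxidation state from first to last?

-2

Carbon oxidation states along the series — carbon dioxide: +4, urea: +4, formic acid: +2, formamide: +2.
Net change = +2 − (+4) = -2.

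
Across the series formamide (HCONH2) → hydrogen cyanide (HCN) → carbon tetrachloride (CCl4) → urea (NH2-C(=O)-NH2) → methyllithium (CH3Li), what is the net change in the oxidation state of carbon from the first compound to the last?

-6

Carbon oxidation states along the series — formamide: +2, hydrogen cyanide: +2, carbon tetrachloride: +4, urea: +4, methyllithium: -4.
Net change = -4 − (+2) = -6.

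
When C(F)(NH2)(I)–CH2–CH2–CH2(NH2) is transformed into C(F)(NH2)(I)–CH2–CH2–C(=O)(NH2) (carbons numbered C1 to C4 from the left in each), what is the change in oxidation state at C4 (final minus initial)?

Before: C4 has 1 bond to C, 2 bonds to H, 1 bond to N → oxidation state -1.
After: C4 has 1 bond to C, 2 bonds to O, 1 bond to N → oxidation state +3.
Δ = +3 − (-1) = +4, so this is an oxidation at C4.

+4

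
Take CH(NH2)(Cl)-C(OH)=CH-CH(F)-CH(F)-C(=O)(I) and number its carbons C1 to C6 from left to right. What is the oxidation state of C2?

+1

Bonds to more-electronegative neighbours contribute +1 each, bonds to H or metals contribute −1 each, and C–C bonds contribute 0.
C2 has one bond to C (0), a double bond to C (2×0 = 0), one bond to O (+1).
Oxidation state = 0 + 0 + 1 = +1.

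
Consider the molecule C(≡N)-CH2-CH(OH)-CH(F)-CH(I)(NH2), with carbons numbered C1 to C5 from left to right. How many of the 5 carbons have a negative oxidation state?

Bonds to more-electronegative neighbours contribute +1 each, bonds to H or metals contribute −1 each, and C–C bonds contribute 0. Tallying each carbon:
C1: 1C, 3N → 0 + 3 = +3
C2: 2C, 2H → 0 − 2 = -2
C3: 2C, 1H, 1O → 0 − 1 + 1 = 0
C4: 2C, 1H, 1F → 0 − 1 + 1 = 0
C5: 1C, 1H, 1N, 1I → 0 − 1 + 1 + 1 = +1
1 carbon (C2) meets the condition.

1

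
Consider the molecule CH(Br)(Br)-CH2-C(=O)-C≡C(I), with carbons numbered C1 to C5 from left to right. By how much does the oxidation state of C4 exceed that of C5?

C4: 4C → 0 = 0
C5: 3C, 1I → 0 + 1 = +1
Difference: 0 − (+1) = -1.

-1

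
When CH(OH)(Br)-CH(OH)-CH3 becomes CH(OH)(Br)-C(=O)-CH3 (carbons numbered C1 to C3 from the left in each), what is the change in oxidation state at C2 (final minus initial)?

Before: C2 has 2 bonds to C, 1 bond to H, 1 bond to O → oxidation state 0.
After: C2 has 2 bonds to C, 2 bonds to O → oxidation state +2.
Δ = +2 − (0) = +2, so this is an oxidation at C2.

+2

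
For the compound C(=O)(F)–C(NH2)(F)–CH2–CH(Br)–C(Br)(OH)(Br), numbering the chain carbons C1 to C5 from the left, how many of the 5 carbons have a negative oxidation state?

1

Tallying each carbon's bonds:
C1: 1C, 2O, 1F → 0 + 2 + 1 = +3
C2: 2C, 1N, 1F → 0 + 1 + 1 = +2
C3: 2C, 2H → 0 − 2 = -2
C4: 2C, 1H, 1Br → 0 − 1 + 1 = 0
C5: 1C, 1O, 2Br → 0 + 1 + 2 = +3
1 carbon (C3) meets the condition.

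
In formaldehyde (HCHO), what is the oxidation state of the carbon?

Count +1 for every bond to an atom more electronegative than carbon and −1 for every bond to one less electronegative; C–C bonds are 0.
The carbon has one bond to H (-1), one bond to H (-1), a double bond to O (2×+1 = +2).
Oxidation state = -1 − 1 + 2 = 0.

0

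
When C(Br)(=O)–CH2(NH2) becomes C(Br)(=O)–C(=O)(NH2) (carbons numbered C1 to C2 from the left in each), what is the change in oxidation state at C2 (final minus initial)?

Before: C2 has 1 bond to C, 2 bonds to H, 1 bond to N → oxidation state -1.
After: C2 has 1 bond to C, 2 bonds to O, 1 bond to N → oxidation state +3.
Δ = +3 − (-1) = +4, so this is an oxidation at C2.

+4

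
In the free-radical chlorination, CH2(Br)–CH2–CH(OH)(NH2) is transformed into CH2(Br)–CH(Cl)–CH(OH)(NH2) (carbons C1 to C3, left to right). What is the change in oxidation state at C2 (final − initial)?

Before: C2 has 2 bonds to C, 2 bonds to H → oxidation state -2.
After: C2 has 2 bonds to C, 1 bond to H, 1 bond to Cl → oxidation state 0.
Δ = 0 − (-2) = +2, so this is an oxidation at C2.

+2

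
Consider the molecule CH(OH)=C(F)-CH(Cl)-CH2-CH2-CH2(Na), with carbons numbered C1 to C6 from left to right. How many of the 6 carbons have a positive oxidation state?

1

Tallying each carbon's bonds:
C1: 2C, 1H, 1O → 0 − 1 + 1 = 0
C2: 3C, 1F → 0 + 1 = +1
C3: 2C, 1H, 1Cl → 0 − 1 + 1 = 0
C4: 2C, 2H → 0 − 2 = -2
C5: 2C, 2H → 0 − 2 = -2
C6: 1C, 2H, 1Na → 0 − 2 − 1 = -3
1 carbon (C2) meets the condition.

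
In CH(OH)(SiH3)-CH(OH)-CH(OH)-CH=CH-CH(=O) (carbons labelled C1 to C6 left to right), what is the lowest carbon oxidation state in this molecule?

Count +1 for every bond to an atom more electronegative than carbon and −1 for every bond to one less electronegative; C–C bonds are 0. Tallying each carbon:
C1: 1C, 1H, 1O, 1Si → 0 − 1 + 1 − 1 = -1
C2: 2C, 1H, 1O → 0 − 1 + 1 = 0
C3: 2C, 1H, 1O → 0 − 1 + 1 = 0
C4: 3C, 1H → 0 − 1 = -1
C5: 3C, 1H → 0 − 1 = -1
C6: 1C, 1H, 2O → 0 − 1 + 2 = +1
The lowest value is -1.

-1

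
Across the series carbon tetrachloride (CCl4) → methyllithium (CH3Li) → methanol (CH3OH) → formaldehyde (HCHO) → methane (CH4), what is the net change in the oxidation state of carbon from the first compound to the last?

Carbon oxidation states along the series — carbon tetrachloride: +4, methyllithium: -4, methanol: -2, formaldehyde: 0, methane: -4.
Net change = -4 − (+4) = -8.

-8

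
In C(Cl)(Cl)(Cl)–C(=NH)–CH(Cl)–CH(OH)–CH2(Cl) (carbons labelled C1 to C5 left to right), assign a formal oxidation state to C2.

+2

Each bond to a more electronegative atom (O, N, halogen) counts +1, each bond to a less electronegative atom (H, metal, B, Si) counts −1, and each C–C bond counts 0.
C2 has one bond to C (0), one bond to C (0), a double bond to N (2×+1 = +2).
Oxidation state = 0 + 0 + 2 = +2.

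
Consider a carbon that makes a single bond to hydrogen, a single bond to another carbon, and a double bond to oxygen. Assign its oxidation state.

Bonds to more-electronegative neighbours contribute +1 each, bonds to H or metals contribute −1 each, and C–C bonds contribute 0.
The carbon has one bond to C (0), a double bond to O (2×+1 = +2), one bond to H (-1).
Oxidation state = 0 + 2 − 1 = +1.

+1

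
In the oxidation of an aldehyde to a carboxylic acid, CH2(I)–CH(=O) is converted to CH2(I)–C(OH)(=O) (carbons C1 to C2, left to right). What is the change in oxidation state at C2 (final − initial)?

Before: C2 has 1 bond to C, 1 bond to H, 2 bonds to O → oxidation state +1.
After: C2 has 1 bond to C, 3 bonds to O → oxidation state +3.
Δ = +3 − (+1) = +2, so this is an oxidation at C2.

+2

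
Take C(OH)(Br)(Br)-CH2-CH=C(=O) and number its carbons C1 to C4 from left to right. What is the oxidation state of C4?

C4 has a double bond to C (2×0 = 0), a double bond to O (2×+1 = +2).
Oxidation state = 0 + 2 = +2.

+2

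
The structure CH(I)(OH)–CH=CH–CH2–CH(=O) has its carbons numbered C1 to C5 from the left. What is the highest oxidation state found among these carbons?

+1

Each bond to a more electronegative atom (O, N, halogen) counts +1, each bond to a less electronegative atom (H, metal, B, Si) counts −1, and each C–C bond counts 0. Tallying each carbon:
C1: 1C, 1H, 1O, 1I → 0 − 1 + 1 + 1 = +1
C2: 3C, 1H → 0 − 1 = -1
C3: 3C, 1H → 0 − 1 = -1
C4: 2C, 2H → 0 − 2 = -2
C5: 1C, 1H, 2O → 0 − 1 + 2 = +1
The highest value is +1.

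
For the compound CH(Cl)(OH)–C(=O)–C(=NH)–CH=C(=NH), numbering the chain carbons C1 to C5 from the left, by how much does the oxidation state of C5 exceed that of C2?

C5: 2C, 2N → 0 + 2 = +2
C2: 2C, 2O → 0 + 2 = +2
Difference: +2 − (+2) = 0.

0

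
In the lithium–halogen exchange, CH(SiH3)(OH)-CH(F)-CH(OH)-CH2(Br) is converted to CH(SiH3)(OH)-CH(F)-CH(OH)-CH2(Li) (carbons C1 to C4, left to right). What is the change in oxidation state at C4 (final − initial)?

Before: C4 has 1 bond to C, 2 bonds to H, 1 bond to Br → oxidation state -1.
After: C4 has 1 bond to C, 2 bonds to H, 1 bond to Li → oxidation state -3.
Δ = -3 − (-1) = -2, so this is a reduction at C4.

-2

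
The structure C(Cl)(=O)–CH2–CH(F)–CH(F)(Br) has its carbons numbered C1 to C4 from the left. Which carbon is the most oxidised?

Assign +1 per bond to O/N/halogen, −1 per bond to H or an electropositive element, and 0 per bond to carbon. Tallying each carbon:
C1: 1C, 2O, 1Cl → 0 + 2 + 1 = +3
C2: 2C, 2H → 0 − 2 = -2
C3: 2C, 1H, 1F → 0 − 1 + 1 = 0
C4: 1C, 1H, 1F, 1Br → 0 − 1 + 1 + 1 = +1
The most oxidised carbon is C1 at +3.

C1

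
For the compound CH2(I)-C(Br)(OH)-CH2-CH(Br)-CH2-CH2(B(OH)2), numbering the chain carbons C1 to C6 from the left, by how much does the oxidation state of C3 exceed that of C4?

-2

C3: 2C, 2H → 0 − 2 = -2
C4: 2C, 1H, 1Br → 0 − 1 + 1 = 0
Difference: -2 − (0) = -2.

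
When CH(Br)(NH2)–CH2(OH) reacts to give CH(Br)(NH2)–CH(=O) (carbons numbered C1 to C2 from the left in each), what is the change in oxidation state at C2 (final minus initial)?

+2

Before: C2 has 1 bond to C, 2 bonds to H, 1 bond to O → oxidation state -1.
After: C2 has 1 bond to C, 1 bond to H, 2 bonds to O → oxidation state +1.
Δ = +1 − (-1) = +2, so this is an oxidation at C2.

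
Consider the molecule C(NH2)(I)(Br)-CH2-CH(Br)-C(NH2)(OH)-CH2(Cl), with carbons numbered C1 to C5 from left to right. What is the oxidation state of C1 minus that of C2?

+5

C1: 1C, 1N, 1Br, 1I → 0 + 1 + 1 + 1 = +3
C2: 2C, 2H → 0 − 2 = -2
Difference: +3 − (-2) = +5.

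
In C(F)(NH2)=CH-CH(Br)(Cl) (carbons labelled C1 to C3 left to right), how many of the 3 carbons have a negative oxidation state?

Tallying each carbon's bonds:
C1: 2C, 1N, 1F → 0 + 1 + 1 = +2
C2: 3C, 1H → 0 − 1 = -1
C3: 1C, 1H, 1Cl, 1Br → 0 − 1 + 1 + 1 = +1
1 carbon (C2) meets the condition.

1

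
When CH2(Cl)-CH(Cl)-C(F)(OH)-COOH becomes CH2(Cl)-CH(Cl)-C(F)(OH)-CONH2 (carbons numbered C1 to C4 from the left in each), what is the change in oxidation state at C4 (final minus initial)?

0

Before: C4 has 1 bond to C, 3 bonds to O → oxidation state +3.
After: C4 has 1 bond to C, 2 bonds to O, 1 bond to N → oxidation state +3.
Δ = +3 − (+3) = 0, so no net redox change at C4.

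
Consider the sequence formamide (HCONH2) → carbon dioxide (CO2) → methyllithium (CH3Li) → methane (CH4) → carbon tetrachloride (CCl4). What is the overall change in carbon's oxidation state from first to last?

Carbon oxidation states along the series — formamide: +2, carbon dioxide: +4, methyllithium: -4, methane: -4, carbon tetrachloride: +4.
Net change = +4 − (+2) = +2.

+2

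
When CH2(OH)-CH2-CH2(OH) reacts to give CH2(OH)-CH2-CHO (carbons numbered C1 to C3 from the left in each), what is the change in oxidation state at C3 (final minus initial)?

+2

Before: C3 has 1 bond to C, 2 bonds to H, 1 bond to O → oxidation state -1.
After: C3 has 1 bond to C, 1 bond to H, 2 bonds to O → oxidation state +1.
Δ = +1 − (-1) = +2, so this is an oxidation at C3.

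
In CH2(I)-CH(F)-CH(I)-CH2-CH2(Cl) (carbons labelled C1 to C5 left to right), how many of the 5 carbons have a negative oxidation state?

Each bond to a more electronegative atom (O, N, halogen) counts +1, each bond to a less electronegative atom (H, metal, B, Si) counts −1, and each C–C bond counts 0. Tallying each carbon:
C1: 1C, 2H, 1I → 0 − 2 + 1 = -1
C2: 2C, 1H, 1F → 0 − 1 + 1 = 0
C3: 2C, 1H, 1I → 0 − 1 + 1 = 0
C4: 2C, 2H → 0 − 2 = -2
C5: 1C, 2H, 1Cl → 0 − 2 + 1 = -1
3 carbons (C1, C4, C5) meet the condition.

3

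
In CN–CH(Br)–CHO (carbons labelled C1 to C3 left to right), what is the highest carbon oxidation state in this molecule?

+3

Tallying each carbon's bonds:
C1: 1C, 3N → 0 + 3 = +3
C2: 2C, 1H, 1Br → 0 − 1 + 1 = 0
C3: 1C, 1H, 2O → 0 − 1 + 2 = +1
The highest value is +3.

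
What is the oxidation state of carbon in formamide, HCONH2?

Assign +1 per bond to O/N/halogen, −1 per bond to H or an electropositive element, and 0 per bond to carbon.
The carbon has one bond to H (-1), a double bond to O (2×+1 = +2), one bond to N (+1).
Oxidation state = -1 + 2 + 1 = +2.

+2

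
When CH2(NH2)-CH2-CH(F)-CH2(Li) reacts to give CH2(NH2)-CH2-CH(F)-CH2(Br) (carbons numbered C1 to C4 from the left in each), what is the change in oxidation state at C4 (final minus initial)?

+2

Before: C4 has 1 bond to C, 2 bonds to H, 1 bond to Li → oxidation state -3.
After: C4 has 1 bond to C, 2 bonds to H, 1 bond to Br → oxidation state -1.
Δ = -1 − (-3) = +2, so this is an oxidation at C4.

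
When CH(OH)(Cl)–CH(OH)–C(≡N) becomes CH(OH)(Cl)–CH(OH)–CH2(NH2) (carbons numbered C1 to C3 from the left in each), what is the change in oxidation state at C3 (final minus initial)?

Before: C3 has 1 bond to C, 3 bonds to N → oxidation state +3.
After: C3 has 1 bond to C, 2 bonds to H, 1 bond to N → oxidation state -1.
Δ = -1 − (+3) = -4, so this is a reduction at C3.

-4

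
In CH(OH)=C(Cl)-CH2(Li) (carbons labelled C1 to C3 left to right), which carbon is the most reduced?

C3

Assign +1 per bond to O/N/halogen, −1 per bond to H or an electropositive element, and 0 per bond to carbon. Tallying each carbon:
C1: 2C, 1H, 1O → 0 − 1 + 1 = 0
C2: 3C, 1Cl → 0 + 1 = +1
C3: 1C, 2H, 1Li → 0 − 2 − 1 = -3
The most reduced carbon is C3 at -3.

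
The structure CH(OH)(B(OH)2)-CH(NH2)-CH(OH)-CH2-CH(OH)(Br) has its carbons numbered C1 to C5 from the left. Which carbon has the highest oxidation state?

Tallying each carbon's bonds:
C1: 1C, 1H, 1O, 1B → 0 − 1 + 1 − 1 = -1
C2: 2C, 1H, 1N → 0 − 1 + 1 = 0
C3: 2C, 1H, 1O → 0 − 1 + 1 = 0
C4: 2C, 2H → 0 − 2 = -2
C5: 1C, 1H, 1O, 1Br → 0 − 1 + 1 + 1 = +1
The most oxidised carbon is C5 at +1.

C5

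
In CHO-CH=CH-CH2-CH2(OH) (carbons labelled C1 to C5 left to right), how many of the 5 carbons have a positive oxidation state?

Tallying each carbon's bonds:
C1: 1C, 1H, 2O → 0 − 1 + 2 = +1
C2: 3C, 1H → 0 − 1 = -1
C3: 3C, 1H → 0 − 1 = -1
C4: 2C, 2H → 0 − 2 = -2
C5: 1C, 2H, 1O → 0 − 2 + 1 = -1
1 carbon (C1) meets the condition.

1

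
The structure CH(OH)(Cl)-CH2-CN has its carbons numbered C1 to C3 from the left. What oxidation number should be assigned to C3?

+3

Assign +1 per bond to O/N/halogen, −1 per bond to H or an electropositive element, and 0 per bond to carbon.
C3 has one bond to C (0), a triple bond to N (3×+1 = +3).
Oxidation state = 0 + 3 = +3.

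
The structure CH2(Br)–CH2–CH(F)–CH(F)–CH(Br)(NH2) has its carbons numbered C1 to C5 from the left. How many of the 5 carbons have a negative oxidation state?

2

Tallying each carbon's bonds:
C1: 1C, 2H, 1Br → 0 − 2 + 1 = -1
C2: 2C, 2H → 0 − 2 = -2
C3: 2C, 1H, 1F → 0 − 1 + 1 = 0
C4: 2C, 1H, 1F → 0 − 1 + 1 = 0
C5: 1C, 1H, 1N, 1Br → 0 − 1 + 1 + 1 = +1
2 carbons (C1, C2) meet the condition.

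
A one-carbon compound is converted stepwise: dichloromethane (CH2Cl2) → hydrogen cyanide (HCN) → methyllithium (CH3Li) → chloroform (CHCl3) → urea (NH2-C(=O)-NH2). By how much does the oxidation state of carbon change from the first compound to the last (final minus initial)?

Carbon oxidation states along the series — dichloromethane: 0, hydrogen cyanide: +2, methyllithium: -4, chloroform: +2, urea: +4.
Net change = +4 − (0) = +4.

+4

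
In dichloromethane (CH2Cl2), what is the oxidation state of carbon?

Each bond to a more electronegative atom (O, N, halogen) counts +1, each bond to a less electronegative atom (H, metal, B, Si) counts −1, and each C–C bond counts 0.
The carbon has one bond to H (-1), one bond to H (-1), one bond to Cl (+1), one bond to Cl (+1).
Oxidation state = -1 − 1 + 1 + 1 = 0.

0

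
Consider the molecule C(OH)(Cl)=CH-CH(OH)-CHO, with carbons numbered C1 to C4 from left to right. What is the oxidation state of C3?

0

Each bond to a more electronegative atom (O, N, halogen) counts +1, each bond to a less electronegative atom (H, metal, B, Si) counts −1, and each C–C bond counts 0.
C3 has one bond to C (0), one bond to C (0), one bond to O (+1), one bond to H (-1).
Oxidation state = 0 + 0 + 1 − 1 = 0.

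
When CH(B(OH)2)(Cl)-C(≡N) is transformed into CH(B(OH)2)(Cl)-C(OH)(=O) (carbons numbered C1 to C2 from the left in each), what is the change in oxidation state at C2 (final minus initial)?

0

Before: C2 has 1 bond to C, 3 bonds to N → oxidation state +3.
After: C2 has 1 bond to C, 3 bonds to O → oxidation state +3.
Δ = +3 − (+3) = 0, so no net redox change at C2.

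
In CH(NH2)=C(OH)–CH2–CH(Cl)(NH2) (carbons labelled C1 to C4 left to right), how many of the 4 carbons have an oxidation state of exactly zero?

1

Count +1 for every bond to an atom more electronegative than carbon and −1 for every bond to one less electronegative; C–C bonds are 0. Tallying each carbon:
C1: 2C, 1H, 1N → 0 − 1 + 1 = 0
C2: 3C, 1O → 0 + 1 = +1
C3: 2C, 2H → 0 − 2 = -2
C4: 1C, 1H, 1N, 1Cl → 0 − 1 + 1 + 1 = +1
1 carbon (C1) meets the condition.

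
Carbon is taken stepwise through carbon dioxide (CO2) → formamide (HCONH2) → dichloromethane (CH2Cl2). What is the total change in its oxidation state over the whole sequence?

Carbon oxidation states along the series — carbon dioxide: +4, formamide: +2, dichloromethane: 0.
Net change = 0 − (+4) = -4.

-4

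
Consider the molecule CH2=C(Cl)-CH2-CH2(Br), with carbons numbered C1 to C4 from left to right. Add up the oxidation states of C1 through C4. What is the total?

-4

Tallying each carbon's bonds:
C1: 2C, 2H → 0 − 2 = -2
C2: 3C, 1Cl → 0 + 1 = +1
C3: 2C, 2H → 0 − 2 = -2
C4: 1C, 2H, 1Br → 0 − 2 + 1 = -1
Sum = -2 + 1 − 2 − 1 = -4.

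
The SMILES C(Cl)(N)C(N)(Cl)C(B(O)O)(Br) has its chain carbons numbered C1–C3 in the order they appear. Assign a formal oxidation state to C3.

Count +1 for every bond to an atom more electronegative than carbon and −1 for every bond to one less electronegative; C–C bonds are 0.
C3 has one bond to C (0), one bond to H (-1), one bond to B (-1), one bond to Br (+1).
Oxidation state = 0 − 1 − 1 + 1 = -1.

-1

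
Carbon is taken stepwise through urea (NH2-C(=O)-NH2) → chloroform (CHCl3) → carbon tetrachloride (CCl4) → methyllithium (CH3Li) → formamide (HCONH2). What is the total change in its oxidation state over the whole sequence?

Carbon oxidation states along the series — urea: +4, chloroform: +2, carbon tetrachloride: +4, methyllithium: -4, formamide: +2.
Net change = +2 − (+4) = -2.

-2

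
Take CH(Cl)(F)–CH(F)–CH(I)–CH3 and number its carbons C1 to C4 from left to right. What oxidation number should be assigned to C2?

0

Assign +1 per bond to O/N/halogen, −1 per bond to H or an electropositive element, and 0 per bond to carbon.
C2 has one bond to C (0), one bond to C (0), one bond to H (-1), one bond to F (+1).
Oxidation state = 0 + 0 − 1 + 1 = 0.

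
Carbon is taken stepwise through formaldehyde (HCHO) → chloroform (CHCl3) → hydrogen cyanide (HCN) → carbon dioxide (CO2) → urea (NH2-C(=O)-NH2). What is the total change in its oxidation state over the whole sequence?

+4

Carbon oxidation states along the series — formaldehyde: 0, chloroform: +2, hydrogen cyanide: +2, carbon dioxide: +4, urea: +4.
Net change = +4 − (0) = +4.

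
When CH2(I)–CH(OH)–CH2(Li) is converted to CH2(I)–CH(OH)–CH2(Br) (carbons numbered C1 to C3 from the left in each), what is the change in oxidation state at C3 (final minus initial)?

+2

Before: C3 has 1 bond to C, 2 bonds to H, 1 bond to Li → oxidation state -3.
After: C3 has 1 bond to C, 2 bonds to H, 1 bond to Br → oxidation state -1.
Δ = -1 − (-3) = +2, so this is an oxidation at C3.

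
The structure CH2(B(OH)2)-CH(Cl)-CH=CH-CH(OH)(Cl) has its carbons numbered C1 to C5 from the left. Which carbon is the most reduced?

C1

Bonds to more-electronegative neighbours contribute +1 each, bonds to H or metals contribute −1 each, and C–C bonds contribute 0. Tallying each carbon:
C1: 1C, 2H, 1B → 0 − 2 − 1 = -3
C2: 2C, 1H, 1Cl → 0 − 1 + 1 = 0
C3: 3C, 1H → 0 − 1 = -1
C4: 3C, 1H → 0 − 1 = -1
C5: 1C, 1H, 1O, 1Cl → 0 − 1 + 1 + 1 = +1
The most reduced carbon is C1 at -3.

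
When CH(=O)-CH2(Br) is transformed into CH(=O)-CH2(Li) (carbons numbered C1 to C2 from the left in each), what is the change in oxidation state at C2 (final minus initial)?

-2

Before: C2 has 1 bond to C, 2 bonds to H, 1 bond to Br → oxidation state -1.
After: C2 has 1 bond to C, 2 bonds to H, 1 bond to Li → oxidation state -3.
Δ = -3 − (-1) = -2, so this is a reduction at C2.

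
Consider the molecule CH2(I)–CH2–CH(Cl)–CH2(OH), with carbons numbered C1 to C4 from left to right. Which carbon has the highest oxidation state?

C3

Each bond to a more electronegative atom (O, N, halogen) counts +1, each bond to a less electronegative atom (H, metal, B, Si) counts −1, and each C–C bond counts 0. Tallying each carbon:
C1: 1C, 2H, 1I → 0 − 2 + 1 = -1
C2: 2C, 2H → 0 − 2 = -2
C3: 2C, 1H, 1Cl → 0 − 1 + 1 = 0
C4: 1C, 2H, 1O → 0 − 2 + 1 = -1
The most oxidised carbon is C3 at 0.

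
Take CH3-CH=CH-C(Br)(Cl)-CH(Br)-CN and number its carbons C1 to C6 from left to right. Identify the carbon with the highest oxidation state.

C6

Bonds to more-electronegative neighbours contribute +1 each, bonds to H or metals contribute −1 each, and C–C bonds contribute 0. Tallying each carbon:
C1: 1C, 3H → 0 − 3 = -3
C2: 3C, 1H → 0 − 1 = -1
C3: 3C, 1H → 0 − 1 = -1
C4: 2C, 1Cl, 1Br → 0 + 1 + 1 = +2
C5: 2C, 1H, 1Br → 0 − 1 + 1 = 0
C6: 1C, 3N → 0 + 3 = +3
The most oxidised carbon is C6 at +3.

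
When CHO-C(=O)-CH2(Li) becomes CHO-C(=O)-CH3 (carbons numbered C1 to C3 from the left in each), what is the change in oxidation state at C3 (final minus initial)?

Before: C3 has 1 bond to C, 2 bonds to H, 1 bond to Li → oxidation state -3.
After: C3 has 1 bond to C, 3 bonds to H → oxidation state -3.
Δ = -3 − (-3) = 0, so no net redox change at C3.

0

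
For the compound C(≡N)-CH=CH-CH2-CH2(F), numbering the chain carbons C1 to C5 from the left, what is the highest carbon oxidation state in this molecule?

+3

Tallying each carbon's bonds:
C1: 1C, 3N → 0 + 3 = +3
C2: 3C, 1H → 0 − 1 = -1
C3: 3C, 1H → 0 − 1 = -1
C4: 2C, 2H → 0 − 2 = -2
C5: 1C, 2H, 1F → 0 − 2 + 1 = -1
The highest value is +3.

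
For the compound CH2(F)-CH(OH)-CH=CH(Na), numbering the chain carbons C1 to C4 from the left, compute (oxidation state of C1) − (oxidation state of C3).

0

C1: 1C, 2H, 1F → 0 − 2 + 1 = -1
C3: 3C, 1H → 0 − 1 = -1
Difference: -1 − (-1) = 0.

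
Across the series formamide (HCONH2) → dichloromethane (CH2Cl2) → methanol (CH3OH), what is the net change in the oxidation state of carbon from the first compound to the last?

-4

Carbon oxidation states along the series — formamide: +2, dichloromethane: 0, methanol: -2.
Net change = -2 − (+2) = -4.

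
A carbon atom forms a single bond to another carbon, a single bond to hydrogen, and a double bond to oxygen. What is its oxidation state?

Assign +1 per bond to O/N/halogen, −1 per bond to H or an electropositive element, and 0 per bond to carbon.
The carbon has one bond to C (0), one bond to H (-1), a double bond to O (2×+1 = +2).
Oxidation state = 0 − 1 + 2 = +1.

+1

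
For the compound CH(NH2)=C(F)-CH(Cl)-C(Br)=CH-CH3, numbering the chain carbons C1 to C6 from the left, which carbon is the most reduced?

Each bond to a more electronegative atom (O, N, halogen) counts +1, each bond to a less electronegative atom (H, metal, B, Si) counts −1, and each C–C bond counts 0. Tallying each carbon:
C1: 2C, 1H, 1N → 0 − 1 + 1 = 0
C2: 3C, 1F → 0 + 1 = +1
C3: 2C, 1H, 1Cl → 0 − 1 + 1 = 0
C4: 3C, 1Br → 0 + 1 = +1
C5: 3C, 1H → 0 − 1 = -1
C6: 1C, 3H → 0 − 3 = -3
The most reduced carbon is C6 at -3.

C6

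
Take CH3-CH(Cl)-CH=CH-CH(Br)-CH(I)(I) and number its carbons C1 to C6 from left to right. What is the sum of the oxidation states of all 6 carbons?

-4

Tallying each carbon's bonds:
C1: 1C, 3H → 0 − 3 = -3
C2: 2C, 1H, 1Cl → 0 − 1 + 1 = 0
C3: 3C, 1H → 0 − 1 = -1
C4: 3C, 1H → 0 − 1 = -1
C5: 2C, 1H, 1Br → 0 − 1 + 1 = 0
C6: 1C, 1H, 2I → 0 − 1 + 2 = +1
Sum = -3 + 0 − 1 − 1 + 0 + 1 = -4.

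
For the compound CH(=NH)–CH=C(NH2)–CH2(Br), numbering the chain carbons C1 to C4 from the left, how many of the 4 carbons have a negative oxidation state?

2

Tallying each carbon's bonds:
C1: 1C, 1H, 2N → 0 − 1 + 2 = +1
C2: 3C, 1H → 0 − 1 = -1
C3: 3C, 1N → 0 + 1 = +1
C4: 1C, 2H, 1Br → 0 − 2 + 1 = -1
2 carbons (C2, C4) meet the condition.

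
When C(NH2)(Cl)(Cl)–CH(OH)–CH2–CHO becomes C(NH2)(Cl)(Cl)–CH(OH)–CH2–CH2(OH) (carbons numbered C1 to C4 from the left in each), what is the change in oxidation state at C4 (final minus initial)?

Before: C4 has 1 bond to C, 1 bond to H, 2 bonds to O → oxidation state +1.
After: C4 has 1 bond to C, 2 bonds to H, 1 bond to O → oxidation state -1.
Δ = -1 − (+1) = -2, so this is a reduction at C4.

-2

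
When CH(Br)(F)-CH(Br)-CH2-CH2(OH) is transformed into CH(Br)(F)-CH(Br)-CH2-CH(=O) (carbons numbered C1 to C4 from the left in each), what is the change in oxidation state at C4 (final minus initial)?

+2

Before: C4 has 1 bond to C, 2 bonds to H, 1 bond to O → oxidation state -1.
After: C4 has 1 bond to C, 1 bond to H, 2 bonds to O → oxidation state +1.
Δ = +1 − (-1) = +2, so this is an oxidation at C4.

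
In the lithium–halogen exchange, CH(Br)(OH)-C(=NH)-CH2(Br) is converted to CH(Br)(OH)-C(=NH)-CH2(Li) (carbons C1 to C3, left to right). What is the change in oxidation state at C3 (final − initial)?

-2

Before: C3 has 1 bond to C, 2 bonds to H, 1 bond to Br → oxidation state -1.
After: C3 has 1 bond to C, 2 bonds to H, 1 bond to Li → oxidation state -3.
Δ = -3 − (-1) = -2, so this is a reduction at C3.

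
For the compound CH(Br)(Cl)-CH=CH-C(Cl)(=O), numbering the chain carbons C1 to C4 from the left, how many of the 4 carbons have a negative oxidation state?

Tallying each carbon's bonds:
C1: 1C, 1H, 1Cl, 1Br → 0 − 1 + 1 + 1 = +1
C2: 3C, 1H → 0 − 1 = -1
C3: 3C, 1H → 0 − 1 = -1
C4: 1C, 2O, 1Cl → 0 + 2 + 1 = +3
2 carbons (C2, C3) meet the condition.

2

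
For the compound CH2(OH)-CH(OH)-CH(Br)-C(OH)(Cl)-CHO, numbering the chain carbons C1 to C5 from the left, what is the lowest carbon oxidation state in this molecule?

Tallying each carbon's bonds:
C1: 1C, 2H, 1O → 0 − 2 + 1 = -1
C2: 2C, 1H, 1O → 0 − 1 + 1 = 0
C3: 2C, 1H, 1Br → 0 − 1 + 1 = 0
C4: 2C, 1O, 1Cl → 0 + 1 + 1 = +2
C5: 1C, 1H, 2O → 0 − 1 + 2 = +1
The lowest value is -1.

-1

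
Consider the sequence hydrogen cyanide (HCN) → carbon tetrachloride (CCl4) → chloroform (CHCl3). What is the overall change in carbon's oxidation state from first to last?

0

Carbon oxidation states along the series — hydrogen cyanide: +2, carbon tetrachloride: +4, chloroform: +2.
Net change = +2 − (+2) = 0.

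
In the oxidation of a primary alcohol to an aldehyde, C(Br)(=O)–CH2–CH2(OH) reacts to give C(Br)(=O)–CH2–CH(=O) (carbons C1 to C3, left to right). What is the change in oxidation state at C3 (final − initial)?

Before: C3 has 1 bond to C, 2 bonds to H, 1 bond to O → oxidation state -1.
After: C3 has 1 bond to C, 1 bond to H, 2 bonds to O → oxidation state +1.
Δ = +1 − (-1) = +2, so this is an oxidation at C3.

+2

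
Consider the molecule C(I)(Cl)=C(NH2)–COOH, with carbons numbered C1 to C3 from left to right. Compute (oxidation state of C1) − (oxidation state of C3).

-1

C1: 2C, 1Cl, 1I → 0 + 1 + 1 = +2
C3: 1C, 3O → 0 + 3 = +3
Difference: +2 − (+3) = -1.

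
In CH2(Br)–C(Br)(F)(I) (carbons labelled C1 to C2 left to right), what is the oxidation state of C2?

Bonds to more-electronegative neighbours contribute +1 each, bonds to H or metals contribute −1 each, and C–C bonds contribute 0.
C2 has one bond to C (0), one bond to Br (+1), one bond to F (+1), one bond to I (+1).
Oxidation state = 0 + 1 + 1 + 1 = +3.

+3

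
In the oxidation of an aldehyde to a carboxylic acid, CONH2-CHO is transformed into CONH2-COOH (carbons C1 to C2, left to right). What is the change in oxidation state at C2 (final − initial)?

Before: C2 has 1 bond to C, 1 bond to H, 2 bonds to O → oxidation state +1.
After: C2 has 1 bond to C, 3 bonds to O → oxidation state +3.
Δ = +3 − (+1) = +2, so this is an oxidation at C2.

+2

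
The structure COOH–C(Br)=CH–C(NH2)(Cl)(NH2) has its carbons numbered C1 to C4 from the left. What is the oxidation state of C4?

Bonds to more-electronegative neighbours contribute +1 each, bonds to H or metals contribute −1 each, and C–C bonds contribute 0.
C4 has one bond to C (0), one bond to N (+1), one bond to Cl (+1), one bond to N (+1).
Oxidation state = 0 + 1 + 1 + 1 = +3.

+3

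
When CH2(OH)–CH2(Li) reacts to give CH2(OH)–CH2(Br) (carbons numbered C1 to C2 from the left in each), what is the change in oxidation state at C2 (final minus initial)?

Before: C2 has 1 bond to C, 2 bonds to H, 1 bond to Li → oxidation state -3.
After: C2 has 1 bond to C, 2 bonds to H, 1 bond to Br → oxidation state -1.
Δ = -1 − (-3) = +2, so this is an oxidation at C2.

+2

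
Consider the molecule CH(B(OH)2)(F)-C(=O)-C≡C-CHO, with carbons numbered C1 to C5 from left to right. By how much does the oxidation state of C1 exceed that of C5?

-2

C1: 1C, 1H, 1F, 1B → 0 − 1 + 1 − 1 = -1
C5: 1C, 1H, 2O → 0 − 1 + 2 = +1
Difference: -1 − (+1) = -2.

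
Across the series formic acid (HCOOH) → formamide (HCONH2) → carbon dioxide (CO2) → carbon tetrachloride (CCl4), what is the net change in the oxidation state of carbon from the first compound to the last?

Carbon oxidation states along the series — formic acid: +2, formamide: +2, carbon dioxide: +4, carbon tetrachloride: +4.
Net change = +4 − (+2) = +2.

+2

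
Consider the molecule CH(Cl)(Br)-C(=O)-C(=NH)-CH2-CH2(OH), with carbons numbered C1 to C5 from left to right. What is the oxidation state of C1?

+1

C1 has one bond to C (0), one bond to H (-1), one bond to Cl (+1), one bond to Br (+1).
Oxidation state = 0 − 1 + 1 + 1 = +1.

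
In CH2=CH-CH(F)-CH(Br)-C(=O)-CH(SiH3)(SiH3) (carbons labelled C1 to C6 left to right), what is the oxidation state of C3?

Assign +1 per bond to O/N/halogen, −1 per bond to H or an electropositive element, and 0 per bond to carbon.
C3 has one bond to C (0), one bond to C (0), one bond to H (-1), one bond to F (+1).
Oxidation state = 0 + 0 − 1 + 1 = 0.

0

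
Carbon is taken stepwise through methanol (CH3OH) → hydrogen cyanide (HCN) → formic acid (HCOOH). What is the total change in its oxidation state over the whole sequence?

Carbon oxidation states along the series — methanol: -2, hydrogen cyanide: +2, formic acid: +2.
Net change = +2 − (-2) = +4.

+4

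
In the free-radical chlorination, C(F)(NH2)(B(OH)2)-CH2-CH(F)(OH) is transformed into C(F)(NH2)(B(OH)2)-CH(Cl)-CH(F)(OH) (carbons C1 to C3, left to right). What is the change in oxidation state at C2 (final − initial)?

+2

Before: C2 has 2 bonds to C, 2 bonds to H → oxidation state -2.
After: C2 has 2 bonds to C, 1 bond to H, 1 bond to Cl → oxidation state 0.
Δ = 0 − (-2) = +2, so this is an oxidation at C2.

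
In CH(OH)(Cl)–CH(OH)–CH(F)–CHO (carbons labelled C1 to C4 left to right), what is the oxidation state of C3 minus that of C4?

C3: 2C, 1H, 1F → 0 − 1 + 1 = 0
C4: 1C, 1H, 2O → 0 − 1 + 2 = +1
Difference: 0 − (+1) = -1.

-1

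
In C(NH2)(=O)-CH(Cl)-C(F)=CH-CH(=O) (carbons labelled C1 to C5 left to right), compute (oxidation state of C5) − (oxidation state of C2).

+1

C5: 1C, 1H, 2O → 0 − 1 + 2 = +1
C2: 2C, 1H, 1Cl → 0 − 1 + 1 = 0
Difference: +1 − (0) = +1.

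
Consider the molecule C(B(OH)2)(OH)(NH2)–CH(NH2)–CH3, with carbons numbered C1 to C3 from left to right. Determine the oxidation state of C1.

C1 has one bond to C (0), one bond to B (-1), one bond to O (+1), one bond to N (+1).
Oxidation state = 0 − 1 + 1 + 1 = +1.

+1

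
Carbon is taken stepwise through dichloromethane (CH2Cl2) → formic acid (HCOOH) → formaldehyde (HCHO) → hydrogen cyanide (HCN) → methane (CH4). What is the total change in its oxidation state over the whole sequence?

-4

Carbon oxidation states along the series — dichloromethane: 0, formic acid: +2, formaldehyde: 0, hydrogen cyanide: +2, methane: -4.
Net change = -4 − (0) = -4.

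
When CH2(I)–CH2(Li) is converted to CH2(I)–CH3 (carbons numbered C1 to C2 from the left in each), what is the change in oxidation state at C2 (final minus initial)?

0

Before: C2 has 1 bond to C, 2 bonds to H, 1 bond to Li → oxidation state -3.
After: C2 has 1 bond to C, 3 bonds to H → oxidation state -3.
Δ = -3 − (-3) = 0, so no net redox change at C2.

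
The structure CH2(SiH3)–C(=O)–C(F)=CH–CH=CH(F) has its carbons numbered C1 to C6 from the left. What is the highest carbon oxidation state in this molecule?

Tallying each carbon's bonds:
C1: 1C, 2H, 1Si → 0 − 2 − 1 = -3
C2: 2C, 2O → 0 + 2 = +2
C3: 3C, 1F → 0 + 1 = +1
C4: 3C, 1H → 0 − 1 = -1
C5: 3C, 1H → 0 − 1 = -1
C6: 2C, 1H, 1F → 0 − 1 + 1 = 0
The highest value is +2.

+2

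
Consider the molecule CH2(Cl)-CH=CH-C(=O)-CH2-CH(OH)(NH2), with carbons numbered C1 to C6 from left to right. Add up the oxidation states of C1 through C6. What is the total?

-2

Tallying each carbon's bonds:
C1: 1C, 2H, 1Cl → 0 − 2 + 1 = -1
C2: 3C, 1H → 0 − 1 = -1
C3: 3C, 1H → 0 − 1 = -1
C4: 2C, 2O → 0 + 2 = +2
C5: 2C, 2H → 0 − 2 = -2
C6: 1C, 1H, 1O, 1N → 0 − 1 + 1 + 1 = +1
Sum = -1 − 1 − 1 + 2 − 2 + 1 = -2.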